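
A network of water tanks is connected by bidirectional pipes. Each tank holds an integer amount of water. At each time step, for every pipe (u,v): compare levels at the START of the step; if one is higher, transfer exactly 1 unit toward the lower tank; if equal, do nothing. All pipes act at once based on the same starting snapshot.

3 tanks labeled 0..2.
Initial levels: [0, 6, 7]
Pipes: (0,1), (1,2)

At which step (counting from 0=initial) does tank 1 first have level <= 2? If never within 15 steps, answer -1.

Step 1: flows [1->0,2->1] -> levels [1 6 6]
Step 2: flows [1->0,1=2] -> levels [2 5 6]
Step 3: flows [1->0,2->1] -> levels [3 5 5]
Step 4: flows [1->0,1=2] -> levels [4 4 5]
Step 5: flows [0=1,2->1] -> levels [4 5 4]
Step 6: flows [1->0,1->2] -> levels [5 3 5]
Step 7: flows [0->1,2->1] -> levels [4 5 4]
  -> period-2 cycle (repeats step 5); tank 1 never drops to <=2
Tank 1 never reaches <=2 within 15 steps

Answer: -1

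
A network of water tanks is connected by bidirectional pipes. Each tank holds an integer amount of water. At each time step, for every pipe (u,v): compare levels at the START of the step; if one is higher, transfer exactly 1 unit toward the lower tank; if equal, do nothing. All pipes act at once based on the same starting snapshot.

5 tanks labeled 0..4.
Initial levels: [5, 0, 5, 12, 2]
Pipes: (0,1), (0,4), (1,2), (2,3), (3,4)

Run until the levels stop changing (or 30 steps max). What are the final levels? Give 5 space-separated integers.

Step 1: flows [0->1,0->4,2->1,3->2,3->4] -> levels [3 2 5 10 4]
Step 2: flows [0->1,4->0,2->1,3->2,3->4] -> levels [3 4 5 8 4]
Step 3: flows [1->0,4->0,2->1,3->2,3->4] -> levels [5 4 5 6 4]
Step 4: flows [0->1,0->4,2->1,3->2,3->4] -> levels [3 6 5 4 6]
Step 5: flows [1->0,4->0,1->2,2->3,4->3] -> levels [5 4 5 6 4]
  -> period-2 cycle: step 5 state = step 3 state; never stabilizes
  -> state at step 30: (30-3) mod 2 = 1, same as step 4 -> [3 6 5 4 6]

Answer: 3 6 5 4 6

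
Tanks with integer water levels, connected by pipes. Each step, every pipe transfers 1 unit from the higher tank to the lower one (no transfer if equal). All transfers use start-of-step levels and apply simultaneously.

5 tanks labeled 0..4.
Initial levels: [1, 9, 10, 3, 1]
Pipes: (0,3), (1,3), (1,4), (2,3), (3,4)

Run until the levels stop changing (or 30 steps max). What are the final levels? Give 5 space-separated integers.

Answer: 5 5 6 3 5

Derivation:
Step 1: flows [3->0,1->3,1->4,2->3,3->4] -> levels [2 7 9 3 3]
Step 2: flows [3->0,1->3,1->4,2->3,3=4] -> levels [3 5 8 4 4]
Step 3: flows [3->0,1->3,1->4,2->3,3=4] -> levels [4 3 7 5 5]
Step 4: flows [3->0,3->1,4->1,2->3,3=4] -> levels [5 5 6 4 4]
Step 5: flows [0->3,1->3,1->4,2->3,3=4] -> levels [4 3 5 7 5]
Step 6: flows [3->0,3->1,4->1,3->2,3->4] -> levels [5 5 6 3 5]
Step 7: flows [0->3,1->3,1=4,2->3,4->3] -> levels [4 4 5 7 4]
Step 8: flows [3->0,3->1,1=4,3->2,3->4] -> levels [5 5 6 3 5]
  -> period-2 cycle: step 8 state = step 6 state; never stabilizes
  -> state at step 30: (30-6) mod 2 = 0, same as step 6 -> [5 5 6 3 5]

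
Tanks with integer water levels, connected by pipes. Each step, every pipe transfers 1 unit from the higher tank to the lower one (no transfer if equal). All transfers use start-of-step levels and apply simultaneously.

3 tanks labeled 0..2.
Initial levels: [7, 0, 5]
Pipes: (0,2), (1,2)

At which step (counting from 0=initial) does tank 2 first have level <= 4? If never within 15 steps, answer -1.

Step 1: flows [0->2,2->1] -> levels [6 1 5]
Step 2: flows [0->2,2->1] -> levels [5 2 5]
Step 3: flows [0=2,2->1] -> levels [5 3 4]
Tank 2 first reaches <=4 at step 3

Answer: 3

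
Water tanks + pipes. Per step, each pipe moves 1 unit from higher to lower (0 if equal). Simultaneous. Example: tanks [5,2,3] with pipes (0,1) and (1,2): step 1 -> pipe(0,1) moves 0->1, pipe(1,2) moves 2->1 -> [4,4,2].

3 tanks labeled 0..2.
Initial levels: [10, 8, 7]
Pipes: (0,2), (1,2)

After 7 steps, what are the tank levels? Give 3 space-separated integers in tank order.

Answer: 8 8 9

Derivation:
Step 1: flows [0->2,1->2] -> levels [9 7 9]
Step 2: flows [0=2,2->1] -> levels [9 8 8]
Step 3: flows [0->2,1=2] -> levels [8 8 9]
Step 4: flows [2->0,2->1] -> levels [9 9 7]
Step 5: flows [0->2,1->2] -> levels [8 8 9]
  -> period-2 cycle: step 5 state = step 3 state
  -> state at step 7: (7-3) mod 2 = 0, same as step 3 -> [8 8 9]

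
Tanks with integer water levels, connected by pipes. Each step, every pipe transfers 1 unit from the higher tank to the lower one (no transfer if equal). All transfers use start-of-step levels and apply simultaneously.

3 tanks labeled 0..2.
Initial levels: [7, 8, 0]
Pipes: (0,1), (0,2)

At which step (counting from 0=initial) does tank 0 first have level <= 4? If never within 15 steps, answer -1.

Answer: -1

Derivation:
Step 1: flows [1->0,0->2] -> levels [7 7 1]
Step 2: flows [0=1,0->2] -> levels [6 7 2]
Step 3: flows [1->0,0->2] -> levels [6 6 3]
Step 4: flows [0=1,0->2] -> levels [5 6 4]
Step 5: flows [1->0,0->2] -> levels [5 5 5]
Step 6: flows [0=1,0=2] -> levels [5 5 5]
  -> stable; tank 0 stays at 5 > 4
Tank 0 never reaches <=4 within 15 steps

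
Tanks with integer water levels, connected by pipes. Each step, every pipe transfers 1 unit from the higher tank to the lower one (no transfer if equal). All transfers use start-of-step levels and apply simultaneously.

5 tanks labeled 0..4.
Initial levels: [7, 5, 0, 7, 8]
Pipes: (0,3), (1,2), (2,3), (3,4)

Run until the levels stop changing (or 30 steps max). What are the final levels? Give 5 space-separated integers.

Answer: 7 4 5 4 7

Derivation:
Step 1: flows [0=3,1->2,3->2,4->3] -> levels [7 4 2 7 7]
Step 2: flows [0=3,1->2,3->2,3=4] -> levels [7 3 4 6 7]
Step 3: flows [0->3,2->1,3->2,4->3] -> levels [6 4 4 7 6]
Step 4: flows [3->0,1=2,3->2,3->4] -> levels [7 4 5 4 7]
Step 5: flows [0->3,2->1,2->3,4->3] -> levels [6 5 3 7 6]
Step 6: flows [3->0,1->2,3->2,3->4] -> levels [7 4 5 4 7]
  -> period-2 cycle: step 6 state = step 4 state; never stabilizes
  -> state at step 30: (30-4) mod 2 = 0, same as step 4 -> [7 4 5 4 7]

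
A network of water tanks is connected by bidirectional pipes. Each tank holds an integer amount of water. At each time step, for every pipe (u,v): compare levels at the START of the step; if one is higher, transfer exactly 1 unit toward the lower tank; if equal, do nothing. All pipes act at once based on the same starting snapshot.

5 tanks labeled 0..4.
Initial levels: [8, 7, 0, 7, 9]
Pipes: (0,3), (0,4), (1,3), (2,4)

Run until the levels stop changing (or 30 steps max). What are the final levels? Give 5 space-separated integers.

Step 1: flows [0->3,4->0,1=3,4->2] -> levels [8 7 1 8 7]
Step 2: flows [0=3,0->4,3->1,4->2] -> levels [7 8 2 7 7]
Step 3: flows [0=3,0=4,1->3,4->2] -> levels [7 7 3 8 6]
Step 4: flows [3->0,0->4,3->1,4->2] -> levels [7 8 4 6 6]
Step 5: flows [0->3,0->4,1->3,4->2] -> levels [5 7 5 8 6]
Step 6: flows [3->0,4->0,3->1,4->2] -> levels [7 8 6 6 4]
Step 7: flows [0->3,0->4,1->3,2->4] -> levels [5 7 5 8 6]
  -> period-2 cycle: step 7 state = step 5 state; never stabilizes
  -> state at step 30: (30-5) mod 2 = 1, same as step 6 -> [7 8 6 6 4]

Answer: 7 8 6 6 4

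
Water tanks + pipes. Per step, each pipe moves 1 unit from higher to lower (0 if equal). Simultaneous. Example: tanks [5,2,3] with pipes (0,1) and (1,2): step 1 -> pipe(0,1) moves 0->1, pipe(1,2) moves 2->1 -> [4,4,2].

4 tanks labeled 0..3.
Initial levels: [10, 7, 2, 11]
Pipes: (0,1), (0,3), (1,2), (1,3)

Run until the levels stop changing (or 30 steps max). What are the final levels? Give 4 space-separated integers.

Step 1: flows [0->1,3->0,1->2,3->1] -> levels [10 8 3 9]
Step 2: flows [0->1,0->3,1->2,3->1] -> levels [8 9 4 9]
Step 3: flows [1->0,3->0,1->2,1=3] -> levels [10 7 5 8]
Step 4: flows [0->1,0->3,1->2,3->1] -> levels [8 8 6 8]
Step 5: flows [0=1,0=3,1->2,1=3] -> levels [8 7 7 8]
Step 6: flows [0->1,0=3,1=2,3->1] -> levels [7 9 7 7]
Step 7: flows [1->0,0=3,1->2,1->3] -> levels [8 6 8 8]
Step 8: flows [0->1,0=3,2->1,3->1] -> levels [7 9 7 7]
  -> period-2 cycle: step 8 state = step 6 state; never stabilizes
  -> state at step 30: (30-6) mod 2 = 0, same as step 6 -> [7 9 7 7]

Answer: 7 9 7 7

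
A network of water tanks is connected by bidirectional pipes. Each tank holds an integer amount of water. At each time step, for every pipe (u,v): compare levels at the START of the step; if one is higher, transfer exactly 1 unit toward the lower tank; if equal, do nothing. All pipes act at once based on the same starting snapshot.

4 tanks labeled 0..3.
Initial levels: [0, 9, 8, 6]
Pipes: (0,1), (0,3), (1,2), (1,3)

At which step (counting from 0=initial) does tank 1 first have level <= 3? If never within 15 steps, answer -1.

Answer: -1

Derivation:
Step 1: flows [1->0,3->0,1->2,1->3] -> levels [2 6 9 6]
Step 2: flows [1->0,3->0,2->1,1=3] -> levels [4 6 8 5]
Step 3: flows [1->0,3->0,2->1,1->3] -> levels [6 5 7 5]
Step 4: flows [0->1,0->3,2->1,1=3] -> levels [4 7 6 6]
Step 5: flows [1->0,3->0,1->2,1->3] -> levels [6 4 7 6]
Step 6: flows [0->1,0=3,2->1,3->1] -> levels [5 7 6 5]
Step 7: flows [1->0,0=3,1->2,1->3] -> levels [6 4 7 6]
  -> period-2 cycle (repeats step 5); tank 1 never drops to <=3
Tank 1 never reaches <=3 within 15 steps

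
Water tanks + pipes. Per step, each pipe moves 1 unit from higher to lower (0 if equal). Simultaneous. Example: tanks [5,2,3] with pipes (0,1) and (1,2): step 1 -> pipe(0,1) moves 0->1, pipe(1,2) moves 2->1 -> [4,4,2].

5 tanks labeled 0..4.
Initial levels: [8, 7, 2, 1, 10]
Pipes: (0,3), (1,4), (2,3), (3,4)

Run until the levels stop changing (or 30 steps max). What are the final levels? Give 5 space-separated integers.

Step 1: flows [0->3,4->1,2->3,4->3] -> levels [7 8 1 4 8]
Step 2: flows [0->3,1=4,3->2,4->3] -> levels [6 8 2 5 7]
Step 3: flows [0->3,1->4,3->2,4->3] -> levels [5 7 3 6 7]
Step 4: flows [3->0,1=4,3->2,4->3] -> levels [6 7 4 5 6]
Step 5: flows [0->3,1->4,3->2,4->3] -> levels [5 6 5 6 6]
Step 6: flows [3->0,1=4,3->2,3=4] -> levels [6 6 6 4 6]
Step 7: flows [0->3,1=4,2->3,4->3] -> levels [5 6 5 7 5]
Step 8: flows [3->0,1->4,3->2,3->4] -> levels [6 5 6 4 7]
Step 9: flows [0->3,4->1,2->3,4->3] -> levels [5 6 5 7 5]
  -> period-2 cycle: step 9 state = step 7 state; never stabilizes
  -> state at step 30: (30-7) mod 2 = 1, same as step 8 -> [6 5 6 4 7]

Answer: 6 5 6 4 7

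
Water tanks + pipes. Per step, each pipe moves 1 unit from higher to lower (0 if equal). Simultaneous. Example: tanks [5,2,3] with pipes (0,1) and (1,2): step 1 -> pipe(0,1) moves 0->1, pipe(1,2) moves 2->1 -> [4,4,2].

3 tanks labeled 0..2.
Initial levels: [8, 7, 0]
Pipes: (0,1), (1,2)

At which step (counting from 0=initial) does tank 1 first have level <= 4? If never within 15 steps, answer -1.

Step 1: flows [0->1,1->2] -> levels [7 7 1]
Step 2: flows [0=1,1->2] -> levels [7 6 2]
Step 3: flows [0->1,1->2] -> levels [6 6 3]
Step 4: flows [0=1,1->2] -> levels [6 5 4]
Step 5: flows [0->1,1->2] -> levels [5 5 5]
Step 6: flows [0=1,1=2] -> levels [5 5 5]
  -> stable; tank 1 stays at 5 > 4
Tank 1 never reaches <=4 within 15 steps

Answer: -1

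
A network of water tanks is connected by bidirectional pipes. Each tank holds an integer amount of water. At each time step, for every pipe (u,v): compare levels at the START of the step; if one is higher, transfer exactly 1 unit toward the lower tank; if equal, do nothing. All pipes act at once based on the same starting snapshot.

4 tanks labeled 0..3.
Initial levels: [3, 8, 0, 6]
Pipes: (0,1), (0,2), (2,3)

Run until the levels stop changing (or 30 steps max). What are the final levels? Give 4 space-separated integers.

Answer: 4 5 5 3

Derivation:
Step 1: flows [1->0,0->2,3->2] -> levels [3 7 2 5]
Step 2: flows [1->0,0->2,3->2] -> levels [3 6 4 4]
Step 3: flows [1->0,2->0,2=3] -> levels [5 5 3 4]
Step 4: flows [0=1,0->2,3->2] -> levels [4 5 5 3]
Step 5: flows [1->0,2->0,2->3] -> levels [6 4 3 4]
Step 6: flows [0->1,0->2,3->2] -> levels [4 5 5 3]
  -> period-2 cycle: step 6 state = step 4 state; never stabilizes
  -> state at step 30: (30-4) mod 2 = 0, same as step 4 -> [4 5 5 3]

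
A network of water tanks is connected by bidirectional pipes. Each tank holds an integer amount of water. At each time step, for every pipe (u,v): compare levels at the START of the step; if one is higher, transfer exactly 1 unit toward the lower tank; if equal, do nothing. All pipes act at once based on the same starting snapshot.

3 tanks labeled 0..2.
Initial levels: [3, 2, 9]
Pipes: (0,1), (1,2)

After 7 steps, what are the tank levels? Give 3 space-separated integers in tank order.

Answer: 5 4 5

Derivation:
Step 1: flows [0->1,2->1] -> levels [2 4 8]
Step 2: flows [1->0,2->1] -> levels [3 4 7]
Step 3: flows [1->0,2->1] -> levels [4 4 6]
Step 4: flows [0=1,2->1] -> levels [4 5 5]
Step 5: flows [1->0,1=2] -> levels [5 4 5]
Step 6: flows [0->1,2->1] -> levels [4 6 4]
Step 7: flows [1->0,1->2] -> levels [5 4 5]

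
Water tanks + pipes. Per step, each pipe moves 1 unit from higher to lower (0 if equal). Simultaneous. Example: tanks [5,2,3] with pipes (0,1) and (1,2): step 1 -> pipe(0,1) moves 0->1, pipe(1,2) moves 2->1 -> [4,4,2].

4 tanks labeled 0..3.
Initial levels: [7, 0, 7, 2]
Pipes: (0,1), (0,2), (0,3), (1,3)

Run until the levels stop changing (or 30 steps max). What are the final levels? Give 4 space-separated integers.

Step 1: flows [0->1,0=2,0->3,3->1] -> levels [5 2 7 2]
Step 2: flows [0->1,2->0,0->3,1=3] -> levels [4 3 6 3]
Step 3: flows [0->1,2->0,0->3,1=3] -> levels [3 4 5 4]
Step 4: flows [1->0,2->0,3->0,1=3] -> levels [6 3 4 3]
Step 5: flows [0->1,0->2,0->3,1=3] -> levels [3 4 5 4]
  -> period-2 cycle: step 5 state = step 3 state; never stabilizes
  -> state at step 30: (30-3) mod 2 = 1, same as step 4 -> [6 3 4 3]

Answer: 6 3 4 3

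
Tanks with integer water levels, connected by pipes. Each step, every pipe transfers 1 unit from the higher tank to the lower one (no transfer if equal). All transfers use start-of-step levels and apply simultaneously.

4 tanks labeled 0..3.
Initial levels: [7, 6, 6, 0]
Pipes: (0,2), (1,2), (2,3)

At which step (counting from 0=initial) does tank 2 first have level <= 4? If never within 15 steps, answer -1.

Answer: 4

Derivation:
Step 1: flows [0->2,1=2,2->3] -> levels [6 6 6 1]
Step 2: flows [0=2,1=2,2->3] -> levels [6 6 5 2]
Step 3: flows [0->2,1->2,2->3] -> levels [5 5 6 3]
Step 4: flows [2->0,2->1,2->3] -> levels [6 6 3 4]
Tank 2 first reaches <=4 at step 4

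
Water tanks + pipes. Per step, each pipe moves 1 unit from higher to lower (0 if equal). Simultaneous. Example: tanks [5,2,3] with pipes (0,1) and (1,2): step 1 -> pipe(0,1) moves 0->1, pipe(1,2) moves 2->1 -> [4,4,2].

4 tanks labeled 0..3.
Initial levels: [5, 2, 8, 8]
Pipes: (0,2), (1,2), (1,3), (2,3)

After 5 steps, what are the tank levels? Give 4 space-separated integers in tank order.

Step 1: flows [2->0,2->1,3->1,2=3] -> levels [6 4 6 7]
Step 2: flows [0=2,2->1,3->1,3->2] -> levels [6 6 6 5]
Step 3: flows [0=2,1=2,1->3,2->3] -> levels [6 5 5 7]
Step 4: flows [0->2,1=2,3->1,3->2] -> levels [5 6 7 5]
Step 5: flows [2->0,2->1,1->3,2->3] -> levels [6 6 4 7]

Answer: 6 6 4 7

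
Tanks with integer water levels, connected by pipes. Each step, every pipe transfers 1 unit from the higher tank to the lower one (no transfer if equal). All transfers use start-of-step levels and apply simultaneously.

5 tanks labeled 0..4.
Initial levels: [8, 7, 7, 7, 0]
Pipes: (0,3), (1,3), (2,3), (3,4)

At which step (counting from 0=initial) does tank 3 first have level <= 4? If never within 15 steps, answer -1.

Answer: 4

Derivation:
Step 1: flows [0->3,1=3,2=3,3->4] -> levels [7 7 7 7 1]
Step 2: flows [0=3,1=3,2=3,3->4] -> levels [7 7 7 6 2]
Step 3: flows [0->3,1->3,2->3,3->4] -> levels [6 6 6 8 3]
Step 4: flows [3->0,3->1,3->2,3->4] -> levels [7 7 7 4 4]
Tank 3 first reaches <=4 at step 4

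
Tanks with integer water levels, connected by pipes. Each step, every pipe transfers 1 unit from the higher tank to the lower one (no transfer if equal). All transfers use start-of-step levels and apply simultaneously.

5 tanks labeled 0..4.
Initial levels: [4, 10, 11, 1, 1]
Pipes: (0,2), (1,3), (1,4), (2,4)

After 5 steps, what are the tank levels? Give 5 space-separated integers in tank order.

Step 1: flows [2->0,1->3,1->4,2->4] -> levels [5 8 9 2 3]
Step 2: flows [2->0,1->3,1->4,2->4] -> levels [6 6 7 3 5]
Step 3: flows [2->0,1->3,1->4,2->4] -> levels [7 4 5 4 7]
Step 4: flows [0->2,1=3,4->1,4->2] -> levels [6 5 7 4 5]
Step 5: flows [2->0,1->3,1=4,2->4] -> levels [7 4 5 5 6]

Answer: 7 4 5 5 6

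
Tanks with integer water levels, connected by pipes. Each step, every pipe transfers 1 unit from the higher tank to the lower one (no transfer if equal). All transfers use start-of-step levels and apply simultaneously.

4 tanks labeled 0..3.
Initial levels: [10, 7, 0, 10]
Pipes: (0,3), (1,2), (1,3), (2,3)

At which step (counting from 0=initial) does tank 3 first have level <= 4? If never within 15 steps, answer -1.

Answer: -1

Derivation:
Step 1: flows [0=3,1->2,3->1,3->2] -> levels [10 7 2 8]
Step 2: flows [0->3,1->2,3->1,3->2] -> levels [9 7 4 7]
Step 3: flows [0->3,1->2,1=3,3->2] -> levels [8 6 6 7]
Step 4: flows [0->3,1=2,3->1,3->2] -> levels [7 7 7 6]
Step 5: flows [0->3,1=2,1->3,2->3] -> levels [6 6 6 9]
Step 6: flows [3->0,1=2,3->1,3->2] -> levels [7 7 7 6]
  -> period-2 cycle (repeats step 4); tank 3 never drops to <=4
Tank 3 never reaches <=4 within 15 steps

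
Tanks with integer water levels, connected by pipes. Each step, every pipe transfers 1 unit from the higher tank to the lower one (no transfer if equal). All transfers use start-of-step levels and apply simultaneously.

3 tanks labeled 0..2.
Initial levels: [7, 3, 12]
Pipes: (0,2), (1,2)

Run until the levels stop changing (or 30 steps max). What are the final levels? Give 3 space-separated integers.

Step 1: flows [2->0,2->1] -> levels [8 4 10]
Step 2: flows [2->0,2->1] -> levels [9 5 8]
Step 3: flows [0->2,2->1] -> levels [8 6 8]
Step 4: flows [0=2,2->1] -> levels [8 7 7]
Step 5: flows [0->2,1=2] -> levels [7 7 8]
Step 6: flows [2->0,2->1] -> levels [8 8 6]
Step 7: flows [0->2,1->2] -> levels [7 7 8]
  -> period-2 cycle: step 7 state = step 5 state; never stabilizes
  -> state at step 30: (30-5) mod 2 = 1, same as step 6 -> [8 8 6]

Answer: 8 8 6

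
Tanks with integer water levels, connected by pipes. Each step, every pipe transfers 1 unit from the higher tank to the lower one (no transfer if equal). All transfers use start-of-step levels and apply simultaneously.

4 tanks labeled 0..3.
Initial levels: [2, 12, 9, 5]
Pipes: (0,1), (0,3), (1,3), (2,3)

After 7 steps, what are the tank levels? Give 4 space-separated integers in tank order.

Answer: 8 6 7 7

Derivation:
Step 1: flows [1->0,3->0,1->3,2->3] -> levels [4 10 8 6]
Step 2: flows [1->0,3->0,1->3,2->3] -> levels [6 8 7 7]
Step 3: flows [1->0,3->0,1->3,2=3] -> levels [8 6 7 7]
Step 4: flows [0->1,0->3,3->1,2=3] -> levels [6 8 7 7]
  -> period-2 cycle: step 4 state = step 2 state
  -> state at step 7: (7-2) mod 2 = 1, same as step 3 -> [8 6 7 7]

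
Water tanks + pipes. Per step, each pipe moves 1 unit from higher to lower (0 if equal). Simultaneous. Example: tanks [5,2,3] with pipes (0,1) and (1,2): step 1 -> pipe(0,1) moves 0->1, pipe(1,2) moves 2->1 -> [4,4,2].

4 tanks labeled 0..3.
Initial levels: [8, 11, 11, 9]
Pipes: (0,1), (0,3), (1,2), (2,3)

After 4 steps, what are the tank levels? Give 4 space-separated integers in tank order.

Step 1: flows [1->0,3->0,1=2,2->3] -> levels [10 10 10 9]
Step 2: flows [0=1,0->3,1=2,2->3] -> levels [9 10 9 11]
Step 3: flows [1->0,3->0,1->2,3->2] -> levels [11 8 11 9]
Step 4: flows [0->1,0->3,2->1,2->3] -> levels [9 10 9 11]

Answer: 9 10 9 11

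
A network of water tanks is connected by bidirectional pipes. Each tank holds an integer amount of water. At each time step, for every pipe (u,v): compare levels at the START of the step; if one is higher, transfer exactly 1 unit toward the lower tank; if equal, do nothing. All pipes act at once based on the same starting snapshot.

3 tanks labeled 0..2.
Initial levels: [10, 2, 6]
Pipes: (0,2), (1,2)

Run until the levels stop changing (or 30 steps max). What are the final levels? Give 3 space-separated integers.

Step 1: flows [0->2,2->1] -> levels [9 3 6]
Step 2: flows [0->2,2->1] -> levels [8 4 6]
Step 3: flows [0->2,2->1] -> levels [7 5 6]
Step 4: flows [0->2,2->1] -> levels [6 6 6]
Step 5: flows [0=2,1=2] -> levels [6 6 6]
  -> stable (no change)

Answer: 6 6 6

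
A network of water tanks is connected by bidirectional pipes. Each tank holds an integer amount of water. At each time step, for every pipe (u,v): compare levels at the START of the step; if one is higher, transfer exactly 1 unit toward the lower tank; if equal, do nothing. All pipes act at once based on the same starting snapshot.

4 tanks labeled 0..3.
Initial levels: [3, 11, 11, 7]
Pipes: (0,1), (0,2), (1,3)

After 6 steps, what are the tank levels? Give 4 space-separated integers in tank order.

Answer: 8 8 8 8

Derivation:
Step 1: flows [1->0,2->0,1->3] -> levels [5 9 10 8]
Step 2: flows [1->0,2->0,1->3] -> levels [7 7 9 9]
Step 3: flows [0=1,2->0,3->1] -> levels [8 8 8 8]
Step 4: flows [0=1,0=2,1=3] -> levels [8 8 8 8]
  -> stable; steps 5..6 unchanged -> [8 8 8 8]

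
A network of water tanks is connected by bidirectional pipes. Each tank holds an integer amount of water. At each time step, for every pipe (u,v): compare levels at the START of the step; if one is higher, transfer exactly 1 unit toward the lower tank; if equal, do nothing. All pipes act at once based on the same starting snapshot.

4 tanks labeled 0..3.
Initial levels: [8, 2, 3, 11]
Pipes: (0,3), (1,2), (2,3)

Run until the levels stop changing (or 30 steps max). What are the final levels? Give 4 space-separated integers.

Answer: 7 5 7 5

Derivation:
Step 1: flows [3->0,2->1,3->2] -> levels [9 3 3 9]
Step 2: flows [0=3,1=2,3->2] -> levels [9 3 4 8]
Step 3: flows [0->3,2->1,3->2] -> levels [8 4 4 8]
Step 4: flows [0=3,1=2,3->2] -> levels [8 4 5 7]
Step 5: flows [0->3,2->1,3->2] -> levels [7 5 5 7]
Step 6: flows [0=3,1=2,3->2] -> levels [7 5 6 6]
Step 7: flows [0->3,2->1,2=3] -> levels [6 6 5 7]
Step 8: flows [3->0,1->2,3->2] -> levels [7 5 7 5]
Step 9: flows [0->3,2->1,2->3] -> levels [6 6 5 7]
  -> period-2 cycle: step 9 state = step 7 state; never stabilizes
  -> state at step 30: (30-7) mod 2 = 1, same as step 8 -> [7 5 7 5]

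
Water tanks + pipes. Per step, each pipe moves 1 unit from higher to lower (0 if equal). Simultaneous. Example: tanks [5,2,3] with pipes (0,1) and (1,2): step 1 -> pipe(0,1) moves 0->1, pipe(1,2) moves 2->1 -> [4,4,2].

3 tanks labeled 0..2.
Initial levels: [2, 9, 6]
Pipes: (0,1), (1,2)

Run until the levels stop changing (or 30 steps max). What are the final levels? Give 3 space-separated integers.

Answer: 6 5 6

Derivation:
Step 1: flows [1->0,1->2] -> levels [3 7 7]
Step 2: flows [1->0,1=2] -> levels [4 6 7]
Step 3: flows [1->0,2->1] -> levels [5 6 6]
Step 4: flows [1->0,1=2] -> levels [6 5 6]
Step 5: flows [0->1,2->1] -> levels [5 7 5]
Step 6: flows [1->0,1->2] -> levels [6 5 6]
  -> period-2 cycle: step 6 state = step 4 state; never stabilizes
  -> state at step 30: (30-4) mod 2 = 0, same as step 4 -> [6 5 6]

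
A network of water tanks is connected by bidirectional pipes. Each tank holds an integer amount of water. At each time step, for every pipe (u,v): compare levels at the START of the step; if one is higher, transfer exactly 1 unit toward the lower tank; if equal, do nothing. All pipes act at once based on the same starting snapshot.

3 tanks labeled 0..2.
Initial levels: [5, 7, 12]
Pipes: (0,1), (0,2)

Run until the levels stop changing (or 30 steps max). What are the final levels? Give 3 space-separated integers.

Step 1: flows [1->0,2->0] -> levels [7 6 11]
Step 2: flows [0->1,2->0] -> levels [7 7 10]
Step 3: flows [0=1,2->0] -> levels [8 7 9]
Step 4: flows [0->1,2->0] -> levels [8 8 8]
Step 5: flows [0=1,0=2] -> levels [8 8 8]
  -> stable (no change)

Answer: 8 8 8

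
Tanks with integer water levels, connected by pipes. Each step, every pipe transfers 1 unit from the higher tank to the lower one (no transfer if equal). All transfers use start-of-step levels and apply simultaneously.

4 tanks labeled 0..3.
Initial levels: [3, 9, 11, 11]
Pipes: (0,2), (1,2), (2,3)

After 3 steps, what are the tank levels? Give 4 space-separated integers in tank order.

Answer: 6 10 8 10

Derivation:
Step 1: flows [2->0,2->1,2=3] -> levels [4 10 9 11]
Step 2: flows [2->0,1->2,3->2] -> levels [5 9 10 10]
Step 3: flows [2->0,2->1,2=3] -> levels [6 10 8 10]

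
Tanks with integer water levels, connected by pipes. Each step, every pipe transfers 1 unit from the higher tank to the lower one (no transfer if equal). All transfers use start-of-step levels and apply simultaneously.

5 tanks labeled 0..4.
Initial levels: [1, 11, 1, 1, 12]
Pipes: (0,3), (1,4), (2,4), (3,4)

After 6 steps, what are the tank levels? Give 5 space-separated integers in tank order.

Answer: 4 7 5 4 6

Derivation:
Step 1: flows [0=3,4->1,4->2,4->3] -> levels [1 12 2 2 9]
Step 2: flows [3->0,1->4,4->2,4->3] -> levels [2 11 3 2 8]
Step 3: flows [0=3,1->4,4->2,4->3] -> levels [2 10 4 3 7]
Step 4: flows [3->0,1->4,4->2,4->3] -> levels [3 9 5 3 6]
Step 5: flows [0=3,1->4,4->2,4->3] -> levels [3 8 6 4 5]
Step 6: flows [3->0,1->4,2->4,4->3] -> levels [4 7 5 4 6]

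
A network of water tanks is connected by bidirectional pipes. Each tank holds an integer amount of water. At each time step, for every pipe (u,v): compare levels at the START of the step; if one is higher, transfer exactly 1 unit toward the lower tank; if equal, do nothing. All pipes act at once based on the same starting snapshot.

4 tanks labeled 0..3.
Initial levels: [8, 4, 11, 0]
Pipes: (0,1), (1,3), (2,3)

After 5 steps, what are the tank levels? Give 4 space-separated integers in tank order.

Step 1: flows [0->1,1->3,2->3] -> levels [7 4 10 2]
Step 2: flows [0->1,1->3,2->3] -> levels [6 4 9 4]
Step 3: flows [0->1,1=3,2->3] -> levels [5 5 8 5]
Step 4: flows [0=1,1=3,2->3] -> levels [5 5 7 6]
Step 5: flows [0=1,3->1,2->3] -> levels [5 6 6 6]

Answer: 5 6 6 6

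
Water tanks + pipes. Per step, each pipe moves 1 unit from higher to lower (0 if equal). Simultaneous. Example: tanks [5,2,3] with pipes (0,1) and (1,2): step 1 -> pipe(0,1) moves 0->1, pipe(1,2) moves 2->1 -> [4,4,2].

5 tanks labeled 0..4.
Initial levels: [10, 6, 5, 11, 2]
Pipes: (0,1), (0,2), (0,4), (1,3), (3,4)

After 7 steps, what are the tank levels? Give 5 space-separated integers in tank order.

Answer: 8 6 6 8 6

Derivation:
Step 1: flows [0->1,0->2,0->4,3->1,3->4] -> levels [7 8 6 9 4]
Step 2: flows [1->0,0->2,0->4,3->1,3->4] -> levels [6 8 7 7 6]
Step 3: flows [1->0,2->0,0=4,1->3,3->4] -> levels [8 6 6 7 7]
Step 4: flows [0->1,0->2,0->4,3->1,3=4] -> levels [5 8 7 6 8]
Step 5: flows [1->0,2->0,4->0,1->3,4->3] -> levels [8 6 6 8 6]
Step 6: flows [0->1,0->2,0->4,3->1,3->4] -> levels [5 8 7 6 8]
  -> period-2 cycle: step 6 state = step 4 state
  -> state at step 7: (7-4) mod 2 = 1, same as step 5 -> [8 6 6 8 6]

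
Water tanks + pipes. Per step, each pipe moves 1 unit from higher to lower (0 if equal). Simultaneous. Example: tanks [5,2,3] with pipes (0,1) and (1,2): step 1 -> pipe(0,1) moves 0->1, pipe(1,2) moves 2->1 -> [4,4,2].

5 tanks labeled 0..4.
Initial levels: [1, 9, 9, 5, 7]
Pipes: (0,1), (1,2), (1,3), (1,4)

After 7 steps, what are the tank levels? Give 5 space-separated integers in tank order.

Answer: 6 4 7 7 7

Derivation:
Step 1: flows [1->0,1=2,1->3,1->4] -> levels [2 6 9 6 8]
Step 2: flows [1->0,2->1,1=3,4->1] -> levels [3 7 8 6 7]
Step 3: flows [1->0,2->1,1->3,1=4] -> levels [4 6 7 7 7]
Step 4: flows [1->0,2->1,3->1,4->1] -> levels [5 8 6 6 6]
Step 5: flows [1->0,1->2,1->3,1->4] -> levels [6 4 7 7 7]
Step 6: flows [0->1,2->1,3->1,4->1] -> levels [5 8 6 6 6]
  -> period-2 cycle: step 6 state = step 4 state
  -> state at step 7: (7-4) mod 2 = 1, same as step 5 -> [6 4 7 7 7]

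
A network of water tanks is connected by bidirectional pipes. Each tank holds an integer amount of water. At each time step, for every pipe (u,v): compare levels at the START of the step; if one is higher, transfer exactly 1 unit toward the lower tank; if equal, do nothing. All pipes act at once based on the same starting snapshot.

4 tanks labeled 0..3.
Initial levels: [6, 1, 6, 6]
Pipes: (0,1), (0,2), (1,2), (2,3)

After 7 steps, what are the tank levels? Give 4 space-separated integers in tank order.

Step 1: flows [0->1,0=2,2->1,2=3] -> levels [5 3 5 6]
Step 2: flows [0->1,0=2,2->1,3->2] -> levels [4 5 5 5]
Step 3: flows [1->0,2->0,1=2,2=3] -> levels [6 4 4 5]
Step 4: flows [0->1,0->2,1=2,3->2] -> levels [4 5 6 4]
Step 5: flows [1->0,2->0,2->1,2->3] -> levels [6 5 3 5]
Step 6: flows [0->1,0->2,1->2,3->2] -> levels [4 5 6 4]
  -> period-2 cycle: step 6 state = step 4 state
  -> state at step 7: (7-4) mod 2 = 1, same as step 5 -> [6 5 3 5]

Answer: 6 5 3 5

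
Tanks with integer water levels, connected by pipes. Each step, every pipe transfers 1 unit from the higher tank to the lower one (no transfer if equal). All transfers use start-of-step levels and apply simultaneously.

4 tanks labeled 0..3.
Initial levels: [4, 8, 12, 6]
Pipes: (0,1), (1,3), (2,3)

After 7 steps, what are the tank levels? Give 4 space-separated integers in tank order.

Step 1: flows [1->0,1->3,2->3] -> levels [5 6 11 8]
Step 2: flows [1->0,3->1,2->3] -> levels [6 6 10 8]
Step 3: flows [0=1,3->1,2->3] -> levels [6 7 9 8]
Step 4: flows [1->0,3->1,2->3] -> levels [7 7 8 8]
Step 5: flows [0=1,3->1,2=3] -> levels [7 8 8 7]
Step 6: flows [1->0,1->3,2->3] -> levels [8 6 7 9]
Step 7: flows [0->1,3->1,3->2] -> levels [7 8 8 7]

Answer: 7 8 8 7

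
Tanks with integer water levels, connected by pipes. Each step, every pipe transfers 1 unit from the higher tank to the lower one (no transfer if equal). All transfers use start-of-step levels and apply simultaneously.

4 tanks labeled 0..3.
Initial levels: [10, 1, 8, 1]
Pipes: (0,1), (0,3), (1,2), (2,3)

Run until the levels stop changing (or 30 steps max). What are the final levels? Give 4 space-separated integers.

Answer: 6 5 4 5

Derivation:
Step 1: flows [0->1,0->3,2->1,2->3] -> levels [8 3 6 3]
Step 2: flows [0->1,0->3,2->1,2->3] -> levels [6 5 4 5]
Step 3: flows [0->1,0->3,1->2,3->2] -> levels [4 5 6 5]
Step 4: flows [1->0,3->0,2->1,2->3] -> levels [6 5 4 5]
  -> period-2 cycle: step 4 state = step 2 state; never stabilizes
  -> state at step 30: (30-2) mod 2 = 0, same as step 2 -> [6 5 4 5]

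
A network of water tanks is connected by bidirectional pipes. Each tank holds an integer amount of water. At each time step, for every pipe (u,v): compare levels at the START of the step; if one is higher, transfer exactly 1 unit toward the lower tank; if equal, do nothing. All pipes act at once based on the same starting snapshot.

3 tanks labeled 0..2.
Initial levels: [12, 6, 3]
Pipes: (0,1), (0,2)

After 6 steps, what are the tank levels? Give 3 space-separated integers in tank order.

Answer: 7 7 7

Derivation:
Step 1: flows [0->1,0->2] -> levels [10 7 4]
Step 2: flows [0->1,0->2] -> levels [8 8 5]
Step 3: flows [0=1,0->2] -> levels [7 8 6]
Step 4: flows [1->0,0->2] -> levels [7 7 7]
Step 5: flows [0=1,0=2] -> levels [7 7 7]
  -> stable; steps 6..6 unchanged -> [7 7 7]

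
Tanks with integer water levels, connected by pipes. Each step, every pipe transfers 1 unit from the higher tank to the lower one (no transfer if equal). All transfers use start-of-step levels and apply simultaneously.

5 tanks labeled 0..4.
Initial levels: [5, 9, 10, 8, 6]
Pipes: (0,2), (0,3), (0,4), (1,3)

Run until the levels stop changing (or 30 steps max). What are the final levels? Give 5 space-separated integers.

Answer: 9 8 7 7 7

Derivation:
Step 1: flows [2->0,3->0,4->0,1->3] -> levels [8 8 9 8 5]
Step 2: flows [2->0,0=3,0->4,1=3] -> levels [8 8 8 8 6]
Step 3: flows [0=2,0=3,0->4,1=3] -> levels [7 8 8 8 7]
Step 4: flows [2->0,3->0,0=4,1=3] -> levels [9 8 7 7 7]
Step 5: flows [0->2,0->3,0->4,1->3] -> levels [6 7 8 9 8]
Step 6: flows [2->0,3->0,4->0,3->1] -> levels [9 8 7 7 7]
  -> period-2 cycle: step 6 state = step 4 state; never stabilizes
  -> state at step 30: (30-4) mod 2 = 0, same as step 4 -> [9 8 7 7 7]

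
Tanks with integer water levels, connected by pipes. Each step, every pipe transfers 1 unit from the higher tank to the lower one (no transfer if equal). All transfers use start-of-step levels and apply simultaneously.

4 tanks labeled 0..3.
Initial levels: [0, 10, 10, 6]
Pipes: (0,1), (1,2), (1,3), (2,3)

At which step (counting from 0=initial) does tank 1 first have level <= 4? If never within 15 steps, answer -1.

Step 1: flows [1->0,1=2,1->3,2->3] -> levels [1 8 9 8]
Step 2: flows [1->0,2->1,1=3,2->3] -> levels [2 8 7 9]
Step 3: flows [1->0,1->2,3->1,3->2] -> levels [3 7 9 7]
Step 4: flows [1->0,2->1,1=3,2->3] -> levels [4 7 7 8]
Step 5: flows [1->0,1=2,3->1,3->2] -> levels [5 7 8 6]
Step 6: flows [1->0,2->1,1->3,2->3] -> levels [6 6 6 8]
Step 7: flows [0=1,1=2,3->1,3->2] -> levels [6 7 7 6]
Step 8: flows [1->0,1=2,1->3,2->3] -> levels [7 5 6 8]
Step 9: flows [0->1,2->1,3->1,3->2] -> levels [6 8 6 6]
Step 10: flows [1->0,1->2,1->3,2=3] -> levels [7 5 7 7]
Step 11: flows [0->1,2->1,3->1,2=3] -> levels [6 8 6 6]
  -> period-2 cycle (repeats step 9); tank 1 never drops to <=4
Tank 1 never reaches <=4 within 15 steps

Answer: -1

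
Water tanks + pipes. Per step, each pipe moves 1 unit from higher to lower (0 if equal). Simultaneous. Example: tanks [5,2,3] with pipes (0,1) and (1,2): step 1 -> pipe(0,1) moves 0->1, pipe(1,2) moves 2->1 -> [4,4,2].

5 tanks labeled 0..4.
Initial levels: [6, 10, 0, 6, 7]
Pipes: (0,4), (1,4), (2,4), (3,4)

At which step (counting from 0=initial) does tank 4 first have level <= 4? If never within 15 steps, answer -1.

Answer: 5

Derivation:
Step 1: flows [4->0,1->4,4->2,4->3] -> levels [7 9 1 7 5]
Step 2: flows [0->4,1->4,4->2,3->4] -> levels [6 8 2 6 7]
Step 3: flows [4->0,1->4,4->2,4->3] -> levels [7 7 3 7 5]
Step 4: flows [0->4,1->4,4->2,3->4] -> levels [6 6 4 6 7]
Step 5: flows [4->0,4->1,4->2,4->3] -> levels [7 7 5 7 3]
Tank 4 first reaches <=4 at step 5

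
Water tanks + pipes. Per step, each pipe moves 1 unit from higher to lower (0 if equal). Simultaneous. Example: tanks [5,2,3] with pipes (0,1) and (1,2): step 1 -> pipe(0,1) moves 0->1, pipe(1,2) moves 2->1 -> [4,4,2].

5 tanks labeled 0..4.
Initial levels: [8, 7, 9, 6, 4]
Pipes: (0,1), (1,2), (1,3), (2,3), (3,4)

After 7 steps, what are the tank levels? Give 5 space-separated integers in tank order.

Step 1: flows [0->1,2->1,1->3,2->3,3->4] -> levels [7 8 7 7 5]
Step 2: flows [1->0,1->2,1->3,2=3,3->4] -> levels [8 5 8 7 6]
Step 3: flows [0->1,2->1,3->1,2->3,3->4] -> levels [7 8 6 6 7]
Step 4: flows [1->0,1->2,1->3,2=3,4->3] -> levels [8 5 7 8 6]
Step 5: flows [0->1,2->1,3->1,3->2,3->4] -> levels [7 8 7 5 7]
Step 6: flows [1->0,1->2,1->3,2->3,4->3] -> levels [8 5 7 8 6]
  -> period-2 cycle: step 6 state = step 4 state
  -> state at step 7: (7-4) mod 2 = 1, same as step 5 -> [7 8 7 5 7]

Answer: 7 8 7 5 7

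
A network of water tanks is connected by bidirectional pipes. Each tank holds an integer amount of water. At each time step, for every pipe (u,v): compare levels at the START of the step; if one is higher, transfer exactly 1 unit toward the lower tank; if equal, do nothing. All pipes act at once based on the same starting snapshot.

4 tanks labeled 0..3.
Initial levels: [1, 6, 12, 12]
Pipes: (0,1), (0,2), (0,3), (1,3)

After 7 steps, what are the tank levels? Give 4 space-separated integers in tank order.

Step 1: flows [1->0,2->0,3->0,3->1] -> levels [4 6 11 10]
Step 2: flows [1->0,2->0,3->0,3->1] -> levels [7 6 10 8]
Step 3: flows [0->1,2->0,3->0,3->1] -> levels [8 8 9 6]
Step 4: flows [0=1,2->0,0->3,1->3] -> levels [8 7 8 8]
Step 5: flows [0->1,0=2,0=3,3->1] -> levels [7 9 8 7]
Step 6: flows [1->0,2->0,0=3,1->3] -> levels [9 7 7 8]
Step 7: flows [0->1,0->2,0->3,3->1] -> levels [6 9 8 8]

Answer: 6 9 8 8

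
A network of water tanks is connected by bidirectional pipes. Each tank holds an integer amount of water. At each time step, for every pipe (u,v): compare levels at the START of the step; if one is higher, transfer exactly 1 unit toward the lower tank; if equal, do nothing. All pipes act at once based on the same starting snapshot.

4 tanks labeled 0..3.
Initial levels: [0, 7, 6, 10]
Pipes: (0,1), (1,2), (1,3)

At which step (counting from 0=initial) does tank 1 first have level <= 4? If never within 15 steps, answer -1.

Step 1: flows [1->0,1->2,3->1] -> levels [1 6 7 9]
Step 2: flows [1->0,2->1,3->1] -> levels [2 7 6 8]
Step 3: flows [1->0,1->2,3->1] -> levels [3 6 7 7]
Step 4: flows [1->0,2->1,3->1] -> levels [4 7 6 6]
Step 5: flows [1->0,1->2,1->3] -> levels [5 4 7 7]
Tank 1 first reaches <=4 at step 5

Answer: 5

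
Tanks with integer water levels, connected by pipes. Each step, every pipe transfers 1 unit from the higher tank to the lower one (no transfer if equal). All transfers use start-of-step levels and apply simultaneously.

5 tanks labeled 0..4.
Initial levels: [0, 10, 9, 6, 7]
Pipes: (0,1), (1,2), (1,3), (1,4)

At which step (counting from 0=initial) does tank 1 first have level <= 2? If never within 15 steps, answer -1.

Step 1: flows [1->0,1->2,1->3,1->4] -> levels [1 6 10 7 8]
Step 2: flows [1->0,2->1,3->1,4->1] -> levels [2 8 9 6 7]
Step 3: flows [1->0,2->1,1->3,1->4] -> levels [3 6 8 7 8]
Step 4: flows [1->0,2->1,3->1,4->1] -> levels [4 8 7 6 7]
Step 5: flows [1->0,1->2,1->3,1->4] -> levels [5 4 8 7 8]
Step 6: flows [0->1,2->1,3->1,4->1] -> levels [4 8 7 6 7]
  -> period-2 cycle (repeats step 4); tank 1 never drops to <=2
Tank 1 never reaches <=2 within 15 steps

Answer: -1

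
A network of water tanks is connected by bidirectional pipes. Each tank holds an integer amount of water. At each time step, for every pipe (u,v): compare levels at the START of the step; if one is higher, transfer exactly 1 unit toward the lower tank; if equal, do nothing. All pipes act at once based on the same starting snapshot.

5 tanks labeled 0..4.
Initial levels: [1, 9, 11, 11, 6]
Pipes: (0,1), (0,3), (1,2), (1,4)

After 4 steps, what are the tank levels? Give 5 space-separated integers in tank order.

Step 1: flows [1->0,3->0,2->1,1->4] -> levels [3 8 10 10 7]
Step 2: flows [1->0,3->0,2->1,1->4] -> levels [5 7 9 9 8]
Step 3: flows [1->0,3->0,2->1,4->1] -> levels [7 8 8 8 7]
Step 4: flows [1->0,3->0,1=2,1->4] -> levels [9 6 8 7 8]

Answer: 9 6 8 7 8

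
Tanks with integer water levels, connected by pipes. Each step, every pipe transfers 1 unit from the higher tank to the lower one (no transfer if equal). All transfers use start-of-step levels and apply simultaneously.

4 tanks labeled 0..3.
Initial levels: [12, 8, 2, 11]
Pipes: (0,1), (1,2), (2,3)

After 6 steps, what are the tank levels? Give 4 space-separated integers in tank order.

Answer: 8 9 7 9

Derivation:
Step 1: flows [0->1,1->2,3->2] -> levels [11 8 4 10]
Step 2: flows [0->1,1->2,3->2] -> levels [10 8 6 9]
Step 3: flows [0->1,1->2,3->2] -> levels [9 8 8 8]
Step 4: flows [0->1,1=2,2=3] -> levels [8 9 8 8]
Step 5: flows [1->0,1->2,2=3] -> levels [9 7 9 8]
Step 6: flows [0->1,2->1,2->3] -> levels [8 9 7 9]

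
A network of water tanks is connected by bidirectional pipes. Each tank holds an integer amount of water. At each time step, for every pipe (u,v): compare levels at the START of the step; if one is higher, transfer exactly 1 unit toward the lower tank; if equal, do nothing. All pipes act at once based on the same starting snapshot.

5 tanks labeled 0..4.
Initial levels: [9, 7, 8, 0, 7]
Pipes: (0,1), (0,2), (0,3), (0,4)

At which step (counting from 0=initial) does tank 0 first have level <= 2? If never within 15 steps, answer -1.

Answer: -1

Derivation:
Step 1: flows [0->1,0->2,0->3,0->4] -> levels [5 8 9 1 8]
Step 2: flows [1->0,2->0,0->3,4->0] -> levels [7 7 8 2 7]
Step 3: flows [0=1,2->0,0->3,0=4] -> levels [7 7 7 3 7]
Step 4: flows [0=1,0=2,0->3,0=4] -> levels [6 7 7 4 7]
Step 5: flows [1->0,2->0,0->3,4->0] -> levels [8 6 6 5 6]
Step 6: flows [0->1,0->2,0->3,0->4] -> levels [4 7 7 6 7]
Step 7: flows [1->0,2->0,3->0,4->0] -> levels [8 6 6 5 6]
  -> period-2 cycle (repeats step 5); tank 0 never drops to <=2
Tank 0 never reaches <=2 within 15 steps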